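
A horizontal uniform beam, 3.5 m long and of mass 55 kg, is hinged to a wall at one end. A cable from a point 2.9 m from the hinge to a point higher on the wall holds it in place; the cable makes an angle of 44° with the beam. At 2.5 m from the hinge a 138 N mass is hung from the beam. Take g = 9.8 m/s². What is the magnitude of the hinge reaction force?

Take torques about the hinge: T sin 44° · 2.9 = 55×9.8×1.75 + 138×2.5 = 1288.2 N·m.
So T = 1288.2 / (0.6947 × 2.9) = 639.49 N.
ΣF_x = 0: H_x = T cos 44° = 460.01 N.
ΣF_y = 0: H_y = (55×9.8 + 138) − T sin 44° = 677 − 444.22 = 232.78 N.
|H| = √(H_x² + H_y²) = √((460.01)² + (232.78)²) = 515.55 N.

|H| ≈ 516 N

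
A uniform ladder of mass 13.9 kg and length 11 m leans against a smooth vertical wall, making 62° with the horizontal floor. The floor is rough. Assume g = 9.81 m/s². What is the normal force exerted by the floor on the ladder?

N_floor ≈ 136 N

ΣF_y = 0: N_floor = 13.9×9.81 = 136.36 N.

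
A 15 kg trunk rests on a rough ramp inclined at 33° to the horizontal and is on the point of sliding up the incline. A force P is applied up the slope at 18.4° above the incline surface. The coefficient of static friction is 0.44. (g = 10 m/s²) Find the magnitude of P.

P ≈ 126 N

On the verge of sliding up the incline, friction equals μN and acts down the slope.
Perpendicular: N + P sin 18.4° = W cos 33° = 125.8 N.
Along incline: P cos 18.4° = W sin 33° + μN  with W sin 33° = 81.7 N.
Solving the pair for P and N: P = 126 N, N = 86.03 N (and f = μN = 37.85 N).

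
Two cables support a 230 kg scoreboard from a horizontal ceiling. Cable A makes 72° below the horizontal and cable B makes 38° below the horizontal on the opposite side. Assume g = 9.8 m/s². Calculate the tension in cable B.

T_B ≈ 741 N

Weight W = 230 × 9.8 = 2254 N acts straight down.
Horizontal: T_A cos 72° = T_B cos 38°  →  T_A = 2.55 T_B.
Vertical: T_A sin 72° + T_B sin 38° = 2254.
Substituting the horizontal relation into the vertical equation gives 3.041 T_B = 2254, so T_B = 741.2 N.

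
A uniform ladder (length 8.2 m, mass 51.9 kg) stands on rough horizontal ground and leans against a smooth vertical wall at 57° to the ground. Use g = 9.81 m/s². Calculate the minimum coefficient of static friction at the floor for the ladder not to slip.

ΣF_y = 0: N_floor = 51.9×9.81 = 509.14 N.
Torques about the foot: N_wall · 8.2 sin 57° = 51.9×9.81×4.1 cos 57° → N_wall = 165.32 N.
ΣF_x = 0: f_floor = N_wall = 165.32 N.
μ_min = f_floor / N_floor = 165.32 / 509.14 = 0.3247.

μ_min ≈ 0.325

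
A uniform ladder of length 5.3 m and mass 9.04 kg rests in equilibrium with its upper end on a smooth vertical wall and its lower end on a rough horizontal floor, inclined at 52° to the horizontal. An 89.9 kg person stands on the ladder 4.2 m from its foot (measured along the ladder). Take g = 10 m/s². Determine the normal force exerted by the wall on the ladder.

N_wall ≈ 592 N

Torques about the foot: N_wall · 5.3 sin 52° = 9.04×10×2.65 cos 52° + 89.9×10×4.2 cos 52° → N_wall = 591.91 N.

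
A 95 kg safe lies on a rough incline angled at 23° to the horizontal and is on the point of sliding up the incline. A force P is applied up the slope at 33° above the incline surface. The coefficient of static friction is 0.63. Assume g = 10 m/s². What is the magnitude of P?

On the verge of sliding up the incline, friction equals μN and acts down the slope.
Perpendicular: N + P sin 33° = W cos 23° = 874.5 N.
Along incline: P cos 33° = W sin 23° + μN  with W sin 23° = 371.2 N.
Solving the pair for P and N: P = 780.3 N, N = 449.5 N (and f = μN = 283.2 N).

P ≈ 780 N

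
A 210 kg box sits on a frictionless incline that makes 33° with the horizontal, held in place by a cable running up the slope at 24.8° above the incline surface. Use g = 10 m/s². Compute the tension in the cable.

Take axes along and perpendicular to the incline. Weight components: W sin 33° = 1144 N down-slope, W cos 33° = 1761 N into the surface.
Along incline: T cos 24.8° = W sin 33° → T = 1260 N.
Perpendicular: N = W cos 33° − T sin 24.8° = 1233 N.

T ≈ 1260 N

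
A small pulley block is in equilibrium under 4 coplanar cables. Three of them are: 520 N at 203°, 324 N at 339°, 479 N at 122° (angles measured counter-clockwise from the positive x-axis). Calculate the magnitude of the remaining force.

Sum the known components: ΣF_x = -430 N, ΣF_y = 86.92 N.
For equilibrium the remaining force must supply (−ΣF_x, −ΣF_y) = (430, -86.92) N.
Magnitude = √((430)² + (-86.92)²) = 438.7 N; direction = atan2(-86.92, 430) = 348.6°.

F ≈ 439 N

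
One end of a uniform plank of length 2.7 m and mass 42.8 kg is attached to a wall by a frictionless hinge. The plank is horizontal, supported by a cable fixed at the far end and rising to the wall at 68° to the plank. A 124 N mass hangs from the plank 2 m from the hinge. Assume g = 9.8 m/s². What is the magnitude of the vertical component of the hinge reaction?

|H_y| ≈ 242 N

Take torques about the hinge: T sin 68° · 2.7 = 42.8×9.8×1.35 + 124×2 = 814.24 N·m.
So T = 814.24 / (0.9272 × 2.7) = 325.26 N.
ΣF_y = 0: H_y = (42.8×9.8 + 124) − T sin 68° = 543.44 − 301.57 = 241.87 N.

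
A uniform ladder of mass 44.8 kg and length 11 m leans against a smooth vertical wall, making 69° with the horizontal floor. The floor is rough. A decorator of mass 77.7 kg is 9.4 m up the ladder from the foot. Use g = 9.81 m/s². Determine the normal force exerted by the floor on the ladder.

ΣF_y = 0: N_floor = 44.8×9.81 + 77.7×9.81 = 1201.7 N.

N_floor ≈ 1200 N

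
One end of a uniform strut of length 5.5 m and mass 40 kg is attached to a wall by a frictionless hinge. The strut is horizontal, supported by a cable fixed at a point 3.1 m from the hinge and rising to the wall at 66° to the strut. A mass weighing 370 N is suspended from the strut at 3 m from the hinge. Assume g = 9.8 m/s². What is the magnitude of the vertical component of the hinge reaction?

|H_y| ≈ 56.2 N

Take torques about the hinge: T sin 66° · 3.1 = 40×9.8×2.75 + 370×3 = 2188 N·m.
So T = 2188 / (0.9135 × 3.1) = 772.6 N.
ΣF_y = 0: H_y = (40×9.8 + 370) − T sin 66° = 762 − 705.81 = 56.194 N.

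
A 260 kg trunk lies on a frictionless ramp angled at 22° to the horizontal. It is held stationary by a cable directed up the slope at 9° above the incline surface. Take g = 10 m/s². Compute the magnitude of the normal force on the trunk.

N ≈ 2260 N

Take axes along and perpendicular to the incline. Weight components: W sin 22° = 974 N down-slope, W cos 22° = 2411 N into the surface.
Along incline: T cos 9° = W sin 22° → T = 986.1 N.
Perpendicular: N = W cos 22° − T sin 9° = 2256 N.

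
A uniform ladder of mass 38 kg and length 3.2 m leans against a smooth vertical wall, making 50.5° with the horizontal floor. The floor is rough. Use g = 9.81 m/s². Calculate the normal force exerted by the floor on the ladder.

N_floor ≈ 373 N

ΣF_y = 0: N_floor = 38×9.81 = 372.78 N.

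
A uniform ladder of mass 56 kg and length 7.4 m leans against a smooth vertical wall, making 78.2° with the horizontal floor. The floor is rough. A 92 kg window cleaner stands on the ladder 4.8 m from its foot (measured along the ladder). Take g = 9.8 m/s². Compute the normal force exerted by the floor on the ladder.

ΣF_y = 0: N_floor = 56×9.8 + 92×9.8 = 1450.4 N.

N_floor ≈ 1450 N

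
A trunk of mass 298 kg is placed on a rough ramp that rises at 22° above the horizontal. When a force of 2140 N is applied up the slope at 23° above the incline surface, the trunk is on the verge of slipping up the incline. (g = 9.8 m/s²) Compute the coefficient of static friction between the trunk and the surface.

μ ≈ 0.468

On the verge of sliding up the incline, friction is at its maximum μN and acts down the slope.
Perpendicular to incline: N = W cos 22° − P sin 23° = 2708 − 836.2 = 1872 N.
Along incline: P cos 23° − μN = W sin 22° → μ = −(W sin 22° − P cos 23°) / N = 0.468.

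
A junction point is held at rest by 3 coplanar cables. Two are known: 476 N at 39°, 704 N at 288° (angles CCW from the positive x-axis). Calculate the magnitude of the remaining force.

Sum the known components: ΣF_x = 587.5 N, ΣF_y = -370 N.
For equilibrium the remaining force must supply (−ΣF_x, −ΣF_y) = (-587.5, 370) N.
Magnitude = √((-587.5)² + (370)²) = 694.3 N; direction = atan2(370, -587.5) = 147.8°.

F ≈ 694 N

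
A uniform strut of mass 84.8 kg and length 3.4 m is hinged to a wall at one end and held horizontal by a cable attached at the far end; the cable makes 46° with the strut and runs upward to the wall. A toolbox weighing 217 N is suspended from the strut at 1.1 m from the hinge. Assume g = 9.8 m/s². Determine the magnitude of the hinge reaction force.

|H| ≈ 732 N

Take torques about the hinge: T sin 46° · 3.4 = 84.8×9.8×1.7 + 217×1.1 = 1651.5 N·m.
So T = 1651.5 / (0.7193 × 3.4) = 675.24 N.
ΣF_x = 0: H_x = T cos 46° = 469.06 N.
ΣF_y = 0: H_y = (84.8×9.8 + 217) − T sin 46° = 1048 − 485.73 = 562.31 N.
|H| = √(H_x² + H_y²) = √((469.06)² + (562.31)²) = 732.27 N.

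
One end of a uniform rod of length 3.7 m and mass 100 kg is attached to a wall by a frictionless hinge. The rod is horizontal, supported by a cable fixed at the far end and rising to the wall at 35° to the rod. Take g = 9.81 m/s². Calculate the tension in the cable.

T ≈ 855 N

Take torques about the hinge: T sin 35° · 3.7 = 100×9.81×1.85 = 1814.9 N·m.
So T = 1814.9 / (0.5736 × 3.7) = 855.16 N.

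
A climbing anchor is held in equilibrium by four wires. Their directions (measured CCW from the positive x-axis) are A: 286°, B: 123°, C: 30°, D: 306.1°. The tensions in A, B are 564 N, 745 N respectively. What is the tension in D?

Resolve: ΣF_x = 564 cos 286° + 745 cos 123° + T_C cos 30° + T_D cos 306.1° = 0.
        ΣF_y = 564 sin 286° + 745 sin 123° + T_C sin 30° + T_D sin 306.1° = 0.
The known terms sum to (-250.3, 82.66) N, so 0.8660 T_C + 0.5892 T_D = 250.3 and 0.5000 T_C − 0.8080 T_D = -82.66.
Solving simultaneously: T_C = 154.4 N, T_D = 197.9 N.

T_D ≈ 198 N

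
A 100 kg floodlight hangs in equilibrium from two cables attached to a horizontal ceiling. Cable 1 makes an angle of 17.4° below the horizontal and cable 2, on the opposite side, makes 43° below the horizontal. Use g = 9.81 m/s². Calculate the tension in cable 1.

T_1 ≈ 825 N

Weight W = 100 × 9.81 = 981 N acts straight down.
Horizontal: T_1 cos 17.4° = T_2 cos 43°  →  T_2 = 1.305 T_1.
Vertical: T_1 sin 17.4° + T_2 sin 43° = 981.
Substituting the horizontal relation into the vertical equation gives 1.189 T_1 = 981, so T_1 = 825.1 N.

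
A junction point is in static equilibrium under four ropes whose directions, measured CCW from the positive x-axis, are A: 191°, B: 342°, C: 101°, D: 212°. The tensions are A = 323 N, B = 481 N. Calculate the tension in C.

Resolve: ΣF_x = 323 cos 191° + 481 cos 342° + T_C cos 101° + T_D cos 212° = 0.
        ΣF_y = 323 sin 191° + 481 sin 342° + T_C sin 101° + T_D sin 212° = 0.
The known terms sum to (140.4, -210.3) N, so -0.1908 T_C − 0.8480 T_D = -140.4 and 0.9816 T_C − 0.5299 T_D = 210.3.
Solving simultaneously: T_C = 270.7 N, T_D = 104.6 N.

T_C ≈ 271 N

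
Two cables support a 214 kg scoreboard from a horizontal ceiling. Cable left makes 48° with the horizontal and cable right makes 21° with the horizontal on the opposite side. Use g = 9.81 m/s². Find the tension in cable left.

T_left ≈ 2100 N

Weight W = 214 × 9.81 = 2099 N acts straight down.
Horizontal: T_left cos 48° = T_right cos 21°  →  T_right = 0.7167 T_left.
Vertical: T_left sin 48° + T_right sin 21° = 2099.
Substituting the horizontal relation into the vertical equation gives 1 T_left = 2099, so T_left = 2099 N.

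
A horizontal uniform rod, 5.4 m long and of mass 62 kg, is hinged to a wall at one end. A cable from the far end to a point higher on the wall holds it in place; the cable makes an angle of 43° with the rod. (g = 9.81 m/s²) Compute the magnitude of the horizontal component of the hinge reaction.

Take torques about the hinge: T sin 43° · 5.4 = 62×9.81×2.7 = 1642.2 N·m.
So T = 1642.2 / (0.6820 × 5.4) = 445.91 N.
ΣF_x = 0: H_x = T cos 43° = 326.12 N.

H_x ≈ 326 N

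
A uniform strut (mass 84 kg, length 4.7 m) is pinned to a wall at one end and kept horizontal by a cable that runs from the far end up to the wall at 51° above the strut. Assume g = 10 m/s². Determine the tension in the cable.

T ≈ 540 N

Take torques about the hinge: T sin 51° · 4.7 = 84×10×2.35 = 1974 N·m.
So T = 1974 / (0.7771 × 4.7) = 540.44 N.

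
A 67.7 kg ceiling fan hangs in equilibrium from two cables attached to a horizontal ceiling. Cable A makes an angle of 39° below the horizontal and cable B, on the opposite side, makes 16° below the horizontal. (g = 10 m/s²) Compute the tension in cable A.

Weight W = 67.7 × 10 = 677 N acts straight down.
Horizontal: T_A cos 39° = T_B cos 16°  →  T_B = 0.8085 T_A.
Vertical: T_A sin 39° + T_B sin 16° = 677.
Substituting the horizontal relation into the vertical equation gives 0.8522 T_A = 677, so T_A = 794.4 N.

T_A ≈ 794 N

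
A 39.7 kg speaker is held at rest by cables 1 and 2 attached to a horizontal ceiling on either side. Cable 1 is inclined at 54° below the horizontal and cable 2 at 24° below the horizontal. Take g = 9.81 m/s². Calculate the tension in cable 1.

T_1 ≈ 364 N

Weight W = 39.7 × 9.81 = 389.5 N acts straight down.
Horizontal: T_1 cos 54° = T_2 cos 24°  →  T_2 = 0.6434 T_1.
Vertical: T_1 sin 54° + T_2 sin 24° = 389.5.
Substituting the horizontal relation into the vertical equation gives 1.071 T_1 = 389.5, so T_1 = 363.7 N.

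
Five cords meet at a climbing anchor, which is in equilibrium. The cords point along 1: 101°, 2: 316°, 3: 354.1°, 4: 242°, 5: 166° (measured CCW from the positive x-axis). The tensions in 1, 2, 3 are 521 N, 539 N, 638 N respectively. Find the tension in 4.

T_4 ≈ 302 N

Resolve: ΣF_x = 521 cos 101° + 539 cos 316° + 638 cos 354.1° + T_4 cos 242° + T_5 cos 166° = 0.
        ΣF_y = 521 sin 101° + 539 sin 316° + 638 sin 354.1° + T_4 sin 242° + T_5 sin 166° = 0.
The known terms sum to (922.9, 71.43) N, so -0.4695 T_4 − 0.9703 T_5 = -922.9 and -0.8829 T_4 + 0.2419 T_5 = -71.43.
Solving simultaneously: T_4 = 301.5 N, T_5 = 805.3 N.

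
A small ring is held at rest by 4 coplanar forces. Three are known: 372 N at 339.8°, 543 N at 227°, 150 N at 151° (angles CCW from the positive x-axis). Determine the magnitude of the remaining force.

Sum the known components: ΣF_x = -152.4 N, ΣF_y = -452.9 N.
For equilibrium the remaining force must supply (−ΣF_x, −ΣF_y) = (152.4, 452.9) N.
Magnitude = √((152.4)² + (452.9)²) = 477.8 N; direction = atan2(452.9, 152.4) = 71.4°.

F ≈ 478 N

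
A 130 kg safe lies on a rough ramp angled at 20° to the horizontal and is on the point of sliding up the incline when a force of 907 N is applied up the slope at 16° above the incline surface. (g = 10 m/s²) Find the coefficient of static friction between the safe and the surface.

μ ≈ 0.440

On the verge of sliding up the incline, friction is at its maximum μN and acts down the slope.
Perpendicular to incline: N = W cos 20° − P sin 16° = 1222 − 250 = 971.6 N.
Along incline: P cos 16° − μN = W sin 20° → μ = −(W sin 20° − P cos 16°) / N = 0.4397.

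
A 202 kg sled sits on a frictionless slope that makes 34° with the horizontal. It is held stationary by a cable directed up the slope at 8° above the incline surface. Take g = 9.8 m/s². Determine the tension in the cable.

T ≈ 1120 N

Take axes along and perpendicular to the incline. Weight components: W sin 34° = 1107 N down-slope, W cos 34° = 1641 N into the surface.
Along incline: T cos 8° = W sin 34° → T = 1118 N.
Perpendicular: N = W cos 34° − T sin 8° = 1486 N.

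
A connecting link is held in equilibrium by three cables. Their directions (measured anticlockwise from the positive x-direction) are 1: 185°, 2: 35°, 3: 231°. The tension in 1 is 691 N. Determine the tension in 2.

T_2 ≈ 1800 N

Resolve: ΣF_x = 691 cos 185° + T_2 cos 35° + T_3 cos 231° = 0.
        ΣF_y = 691 sin 185° + T_2 sin 35° + T_3 sin 231° = 0.
The known terms sum to (-688.4, -60.22) N, so 0.8192 T_2 − 0.6293 T_3 = 688.4 and 0.5736 T_2 − 0.7771 T_3 = 60.22.
Solving simultaneously: T_2 = 1803 N, T_3 = 1253 N.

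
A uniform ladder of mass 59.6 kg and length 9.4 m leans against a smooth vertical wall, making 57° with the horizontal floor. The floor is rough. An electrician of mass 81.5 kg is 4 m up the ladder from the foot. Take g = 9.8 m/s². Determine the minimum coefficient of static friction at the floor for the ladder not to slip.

ΣF_y = 0: N_floor = 59.6×9.8 + 81.5×9.8 = 1382.8 N.
Torques about the foot: N_wall · 9.4 sin 57° = 59.6×9.8×4.7 cos 57° + 81.5×9.8×4 cos 57° → N_wall = 410.37 N.
ΣF_x = 0: f_floor = N_wall = 410.37 N.
μ_min = f_floor / N_floor = 410.37 / 1382.8 = 0.2968.

μ_min ≈ 0.297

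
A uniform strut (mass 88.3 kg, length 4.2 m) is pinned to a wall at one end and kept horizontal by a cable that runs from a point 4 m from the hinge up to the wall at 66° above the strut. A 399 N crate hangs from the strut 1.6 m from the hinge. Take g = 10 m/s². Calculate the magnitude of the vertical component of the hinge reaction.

Take torques about the hinge: T sin 66° · 4 = 88.3×10×2.1 + 399×1.6 = 2492.7 N·m.
So T = 2492.7 / (0.9135 × 4) = 682.15 N.
ΣF_y = 0: H_y = (88.3×10 + 399) − T sin 66° = 1282 − 623.18 = 658.82 N.

|H_y| ≈ 659 N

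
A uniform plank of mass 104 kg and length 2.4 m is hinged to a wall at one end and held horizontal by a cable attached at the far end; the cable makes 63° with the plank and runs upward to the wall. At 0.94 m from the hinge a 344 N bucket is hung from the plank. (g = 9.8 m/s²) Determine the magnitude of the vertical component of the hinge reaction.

|H_y| ≈ 719 N

Take torques about the hinge: T sin 63° · 2.4 = 104×9.8×1.2 + 344×0.94 = 1546.4 N·m.
So T = 1546.4 / (0.8910 × 2.4) = 723.15 N.
ΣF_y = 0: H_y = (104×9.8 + 344) − T sin 63° = 1363.2 − 644.33 = 718.87 N.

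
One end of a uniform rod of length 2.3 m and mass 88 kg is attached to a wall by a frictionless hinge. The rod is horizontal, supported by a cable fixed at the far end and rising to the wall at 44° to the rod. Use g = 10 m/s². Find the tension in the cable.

Take torques about the hinge: T sin 44° · 2.3 = 88×10×1.15 = 1012 N·m.
So T = 1012 / (0.6947 × 2.3) = 633.4 N.

T ≈ 633 N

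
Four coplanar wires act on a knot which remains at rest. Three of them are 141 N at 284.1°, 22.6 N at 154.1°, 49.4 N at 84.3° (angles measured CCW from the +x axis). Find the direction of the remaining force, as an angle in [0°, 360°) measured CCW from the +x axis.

Sum the known components: ΣF_x = 18.93 N, ΣF_y = -77.72 N.
For equilibrium the remaining force must supply (−ΣF_x, −ΣF_y) = (-18.93, 77.72) N.
Magnitude = √((-18.93)² + (77.72)²) = 80 N; direction = atan2(77.72, -18.93) = 103.7°.

θ ≈ 104°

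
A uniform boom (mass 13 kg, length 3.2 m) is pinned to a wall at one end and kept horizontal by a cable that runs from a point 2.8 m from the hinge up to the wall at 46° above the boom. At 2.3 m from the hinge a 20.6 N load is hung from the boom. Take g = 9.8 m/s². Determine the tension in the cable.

Take torques about the hinge: T sin 46° · 2.8 = 13×9.8×1.6 + 20.6×2.3 = 251.22 N·m.
So T = 251.22 / (0.7193 × 2.8) = 124.73 N.

T ≈ 125 N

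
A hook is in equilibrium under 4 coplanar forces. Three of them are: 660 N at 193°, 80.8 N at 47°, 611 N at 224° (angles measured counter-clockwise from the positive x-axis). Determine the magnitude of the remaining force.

Sum the known components: ΣF_x = -1027 N, ΣF_y = -513.8 N.
For equilibrium the remaining force must supply (−ΣF_x, −ΣF_y) = (1027, 513.8) N.
Magnitude = √((1027)² + (513.8)²) = 1149 N; direction = atan2(513.8, 1027) = 26.6°.

F ≈ 1150 N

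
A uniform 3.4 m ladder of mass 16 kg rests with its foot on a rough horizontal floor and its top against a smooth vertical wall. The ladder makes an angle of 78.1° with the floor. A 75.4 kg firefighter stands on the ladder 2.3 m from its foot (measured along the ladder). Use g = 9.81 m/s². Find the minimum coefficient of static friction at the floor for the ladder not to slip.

ΣF_y = 0: N_floor = 16×9.81 + 75.4×9.81 = 896.63 N.
Torques about the foot: N_wall · 3.4 sin 78.1° = 16×9.81×1.7 cos 78.1° + 75.4×9.81×2.3 cos 78.1° → N_wall = 121.98 N.
ΣF_x = 0: f_floor = N_wall = 121.98 N.
μ_min = f_floor / N_floor = 121.98 / 896.63 = 0.136.

μ_min ≈ 0.136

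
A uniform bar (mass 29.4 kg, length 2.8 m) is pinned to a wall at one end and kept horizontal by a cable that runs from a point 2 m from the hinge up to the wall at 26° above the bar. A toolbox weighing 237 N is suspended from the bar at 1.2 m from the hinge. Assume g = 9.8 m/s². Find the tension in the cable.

Take torques about the hinge: T sin 26° · 2 = 29.4×9.8×1.4 + 237×1.2 = 687.77 N·m.
So T = 687.77 / (0.4384 × 2) = 784.46 N.

T ≈ 784 N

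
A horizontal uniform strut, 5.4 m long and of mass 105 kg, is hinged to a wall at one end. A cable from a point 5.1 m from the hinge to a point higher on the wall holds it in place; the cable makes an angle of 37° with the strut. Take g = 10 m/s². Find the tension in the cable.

T ≈ 924 N

Take torques about the hinge: T sin 37° · 5.1 = 105×10×2.7 = 2835 N·m.
So T = 2835 / (0.6018 × 5.1) = 923.68 N.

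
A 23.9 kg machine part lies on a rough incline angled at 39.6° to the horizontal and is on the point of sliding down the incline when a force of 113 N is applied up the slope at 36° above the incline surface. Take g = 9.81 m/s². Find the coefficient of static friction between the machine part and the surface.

On the verge of sliding down the incline, friction is at its maximum μN and acts up the slope.
Perpendicular to incline: N = W cos 39.6° − P sin 36° = 180.7 − 66.42 = 114.2 N.
Along incline: P cos 36° + μN = W sin 39.6° → μ = (W sin 39.6° − P cos 36°) / N = 0.508.

μ ≈ 0.508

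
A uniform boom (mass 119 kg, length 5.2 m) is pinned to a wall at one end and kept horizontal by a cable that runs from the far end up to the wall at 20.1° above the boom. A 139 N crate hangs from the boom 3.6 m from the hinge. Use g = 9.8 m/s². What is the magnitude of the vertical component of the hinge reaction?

|H_y| ≈ 626 N

Take torques about the hinge: T sin 20.1° · 5.2 = 119×9.8×2.6 + 139×3.6 = 3532.5 N·m.
So T = 3532.5 / (0.3437 × 5.2) = 1976.8 N.
ΣF_y = 0: H_y = (119×9.8 + 139) − T sin 20.1° = 1305.2 − 679.33 = 625.87 N.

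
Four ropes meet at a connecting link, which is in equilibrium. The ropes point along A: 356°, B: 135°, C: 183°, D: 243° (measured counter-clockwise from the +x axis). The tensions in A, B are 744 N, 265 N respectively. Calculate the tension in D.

Resolve: ΣF_x = 744 cos 356° + 265 cos 135° + T_C cos 183° + T_D cos 243° = 0.
        ΣF_y = 744 sin 356° + 265 sin 135° + T_C sin 183° + T_D sin 243° = 0.
The known terms sum to (554.8, 135.5) N, so -0.9986 T_C − 0.4540 T_D = -554.8 and -0.0523 T_C − 0.8910 T_D = -135.5.
Solving simultaneously: T_C = 499.8 N, T_D = 122.7 N.

T_D ≈ 123 N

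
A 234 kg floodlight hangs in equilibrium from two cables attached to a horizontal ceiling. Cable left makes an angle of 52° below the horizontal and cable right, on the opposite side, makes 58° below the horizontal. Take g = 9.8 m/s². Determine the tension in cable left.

T_left ≈ 1290 N

Weight W = 234 × 9.8 = 2293 N acts straight down.
Horizontal: T_left cos 52° = T_right cos 58°  →  T_right = 1.162 T_left.
Vertical: T_left sin 52° + T_right sin 58° = 2293.
Substituting the horizontal relation into the vertical equation gives 1.773 T_left = 2293, so T_left = 1293 N.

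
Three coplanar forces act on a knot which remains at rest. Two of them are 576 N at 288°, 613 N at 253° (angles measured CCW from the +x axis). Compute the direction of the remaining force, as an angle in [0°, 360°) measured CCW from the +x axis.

θ ≈ 89.9°

Sum the known components: ΣF_x = -1.23 N, ΣF_y = -1134 N.
For equilibrium the remaining force must supply (−ΣF_x, −ΣF_y) = (1.23, 1134) N.
Magnitude = √((1.23)² + (1134)²) = 1134 N; direction = atan2(1134, 1.23) = 89.9°.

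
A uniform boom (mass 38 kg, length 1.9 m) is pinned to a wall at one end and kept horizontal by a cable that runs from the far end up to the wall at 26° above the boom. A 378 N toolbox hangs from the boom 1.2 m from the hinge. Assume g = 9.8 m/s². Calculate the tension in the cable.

T ≈ 969 N

Take torques about the hinge: T sin 26° · 1.9 = 38×9.8×0.95 + 378×1.2 = 807.38 N·m.
So T = 807.38 / (0.4384 × 1.9) = 969.35 N.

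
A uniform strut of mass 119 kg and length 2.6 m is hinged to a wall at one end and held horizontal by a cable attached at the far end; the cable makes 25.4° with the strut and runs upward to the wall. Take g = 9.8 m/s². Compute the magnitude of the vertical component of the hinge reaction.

Take torques about the hinge: T sin 25.4° · 2.6 = 119×9.8×1.3 = 1516.1 N·m.
So T = 1516.1 / (0.4289 × 2.6) = 1359.4 N.
ΣF_y = 0: H_y = (119×9.8) − T sin 25.4° = 1166.2 − 583.1 = 583.1 N.

|H_y| ≈ 583 N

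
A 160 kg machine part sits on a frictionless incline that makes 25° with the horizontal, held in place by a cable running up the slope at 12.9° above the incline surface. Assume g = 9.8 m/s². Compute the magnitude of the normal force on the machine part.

N ≈ 1270 N

Take axes along and perpendicular to the incline. Weight components: W sin 25° = 662.7 N down-slope, W cos 25° = 1421 N into the surface.
Along incline: T cos 12.9° = W sin 25° → T = 679.8 N.
Perpendicular: N = W cos 25° − T sin 12.9° = 1269 N.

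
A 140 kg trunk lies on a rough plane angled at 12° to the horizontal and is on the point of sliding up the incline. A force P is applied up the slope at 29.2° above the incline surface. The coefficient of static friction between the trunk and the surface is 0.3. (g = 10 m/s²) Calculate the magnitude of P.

On the verge of sliding up the incline, friction equals μN and acts down the slope.
Perpendicular: N + P sin 29.2° = W cos 12° = 1369 N.
Along incline: P cos 29.2° = W sin 12° + μN  with W sin 12° = 291.1 N.
Solving the pair for P and N: P = 688.6 N, N = 1033 N (and f = μN = 310 N).

P ≈ 689 N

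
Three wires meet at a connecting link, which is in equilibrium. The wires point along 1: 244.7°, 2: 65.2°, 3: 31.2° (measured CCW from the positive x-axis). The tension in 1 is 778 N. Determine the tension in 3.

Resolve: ΣF_x = 778 cos 244.7° + T_2 cos 65.2° + T_3 cos 31.2° = 0.
        ΣF_y = 778 sin 244.7° + T_2 sin 65.2° + T_3 sin 31.2° = 0.
The known terms sum to (-332.5, -703.4) N, so 0.4195 T_2 + 0.8554 T_3 = 332.5 and 0.9078 T_2 + 0.5180 T_3 = 703.4.
Solving simultaneously: T_2 = 767.9 N, T_3 = 12.14 N.

T_3 ≈ 12.1 N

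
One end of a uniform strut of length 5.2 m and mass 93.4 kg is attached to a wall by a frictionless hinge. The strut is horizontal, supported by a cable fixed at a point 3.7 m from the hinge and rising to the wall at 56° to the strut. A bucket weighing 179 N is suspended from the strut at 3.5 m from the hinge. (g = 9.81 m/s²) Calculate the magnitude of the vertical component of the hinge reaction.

|H_y| ≈ 282 N

Take torques about the hinge: T sin 56° · 3.7 = 93.4×9.81×2.6 + 179×3.5 = 3008.8 N·m.
So T = 3008.8 / (0.8290 × 3.7) = 980.87 N.
ΣF_y = 0: H_y = (93.4×9.81 + 179) − T sin 56° = 1095.3 − 813.18 = 282.08 N.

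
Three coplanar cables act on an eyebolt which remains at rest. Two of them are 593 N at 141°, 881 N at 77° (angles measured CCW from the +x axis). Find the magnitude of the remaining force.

Sum the known components: ΣF_x = -262.7 N, ΣF_y = 1232 N.
For equilibrium the remaining force must supply (−ΣF_x, −ΣF_y) = (262.7, -1232) N.
Magnitude = √((262.7)² + (-1232)²) = 1259 N; direction = atan2(-1232, 262.7) = 282.0°.

F ≈ 1260 N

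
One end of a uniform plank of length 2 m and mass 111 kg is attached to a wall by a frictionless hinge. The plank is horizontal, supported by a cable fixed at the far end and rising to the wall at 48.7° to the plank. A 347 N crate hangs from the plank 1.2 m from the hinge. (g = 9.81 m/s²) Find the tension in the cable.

T ≈ 1000 N

Take torques about the hinge: T sin 48.7° · 2 = 111×9.81×1 + 347×1.2 = 1505.3 N·m.
So T = 1505.3 / (0.7513 × 2) = 1001.9 N.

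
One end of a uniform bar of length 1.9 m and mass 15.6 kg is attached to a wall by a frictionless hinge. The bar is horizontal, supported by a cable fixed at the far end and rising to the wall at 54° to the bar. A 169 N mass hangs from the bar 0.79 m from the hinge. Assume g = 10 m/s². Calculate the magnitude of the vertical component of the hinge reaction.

Take torques about the hinge: T sin 54° · 1.9 = 15.6×10×0.95 + 169×0.79 = 281.71 N·m.
So T = 281.71 / (0.8090 × 1.9) = 183.27 N.
ΣF_y = 0: H_y = (15.6×10 + 169) − T sin 54° = 325 − 148.27 = 176.73 N.

|H_y| ≈ 177 N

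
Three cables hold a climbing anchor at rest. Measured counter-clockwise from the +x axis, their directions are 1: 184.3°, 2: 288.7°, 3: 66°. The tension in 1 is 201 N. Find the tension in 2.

T_2 ≈ 261 N

Resolve: ΣF_x = 201 cos 184.3° + T_2 cos 288.7° + T_3 cos 66° = 0.
        ΣF_y = 201 sin 184.3° + T_2 sin 288.7° + T_3 sin 66° = 0.
The known terms sum to (-200.4, -15.07) N, so 0.3206 T_2 + 0.4067 T_3 = 200.4 and -0.9472 T_2 + 0.9135 T_3 = 15.07.
Solving simultaneously: T_2 = 261 N, T_3 = 287.1 N.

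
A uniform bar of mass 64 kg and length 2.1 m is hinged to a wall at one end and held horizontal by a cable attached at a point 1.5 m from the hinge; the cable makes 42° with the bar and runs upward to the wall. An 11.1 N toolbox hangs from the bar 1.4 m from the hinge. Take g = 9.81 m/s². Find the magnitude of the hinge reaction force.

|H| ≈ 534 N

Take torques about the hinge: T sin 42° · 1.5 = 64×9.81×1.05 + 11.1×1.4 = 674.77 N·m.
So T = 674.77 / (0.6691 × 1.5) = 672.29 N.
ΣF_x = 0: H_x = T cos 42° = 499.61 N.
ΣF_y = 0: H_y = (64×9.81 + 11.1) − T sin 42° = 638.94 − 449.85 = 189.09 N.
|H| = √(H_x² + H_y²) = √((499.61)² + (189.09)²) = 534.19 N.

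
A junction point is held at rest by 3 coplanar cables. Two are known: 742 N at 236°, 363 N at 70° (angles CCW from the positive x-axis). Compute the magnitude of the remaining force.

F ≈ 400 N

Sum the known components: ΣF_x = -290.8 N, ΣF_y = -274 N.
For equilibrium the remaining force must supply (−ΣF_x, −ΣF_y) = (290.8, 274) N.
Magnitude = √((290.8)² + (274)²) = 399.6 N; direction = atan2(274, 290.8) = 43.3°.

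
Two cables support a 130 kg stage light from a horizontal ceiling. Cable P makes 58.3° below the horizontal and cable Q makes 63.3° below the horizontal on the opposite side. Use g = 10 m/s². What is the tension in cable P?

Weight W = 130 × 10 = 1300 N acts straight down.
Horizontal: T_P cos 58.3° = T_Q cos 63.3°  →  T_Q = 1.169 T_P.
Vertical: T_P sin 58.3° + T_Q sin 63.3° = 1300.
Substituting the horizontal relation into the vertical equation gives 1.896 T_P = 1300, so T_P = 685.8 N.

T_P ≈ 686 N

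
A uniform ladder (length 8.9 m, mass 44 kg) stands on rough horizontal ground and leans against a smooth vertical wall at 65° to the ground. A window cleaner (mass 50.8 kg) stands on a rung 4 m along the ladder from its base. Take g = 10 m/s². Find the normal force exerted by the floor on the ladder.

ΣF_y = 0: N_floor = 44×10 + 50.8×10 = 948 N.

N_floor ≈ 948 N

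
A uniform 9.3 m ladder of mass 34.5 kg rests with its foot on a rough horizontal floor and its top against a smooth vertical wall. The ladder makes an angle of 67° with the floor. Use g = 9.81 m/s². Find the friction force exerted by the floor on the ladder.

f ≈ 71.8 N

Torques about the foot: N_wall · 9.3 sin 67° = 34.5×9.81×4.65 cos 67° → N_wall = 71.831 N.
ΣF_x = 0: f_floor = N_wall = 71.831 N.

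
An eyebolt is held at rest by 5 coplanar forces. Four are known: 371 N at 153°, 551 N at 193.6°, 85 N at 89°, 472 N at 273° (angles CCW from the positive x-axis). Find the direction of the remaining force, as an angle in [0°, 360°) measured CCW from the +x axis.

Sum the known components: ΣF_x = -839.9 N, ΣF_y = -347.5 N.
For equilibrium the remaining force must supply (−ΣF_x, −ΣF_y) = (839.9, 347.5) N.
Magnitude = √((839.9)² + (347.5)²) = 909 N; direction = atan2(347.5, 839.9) = 22.5°.

θ ≈ 22.5°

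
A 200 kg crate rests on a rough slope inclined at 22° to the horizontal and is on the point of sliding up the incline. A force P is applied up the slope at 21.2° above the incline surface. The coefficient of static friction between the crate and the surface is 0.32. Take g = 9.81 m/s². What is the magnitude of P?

P ≈ 1260 N

On the verge of sliding up the incline, friction equals μN and acts down the slope.
Perpendicular: N + P sin 21.2° = W cos 22° = 1819 N.
Along incline: P cos 21.2° = W sin 22° + μN  with W sin 22° = 735 N.
Solving the pair for P and N: P = 1257 N, N = 1365 N (and f = μN = 436.7 N).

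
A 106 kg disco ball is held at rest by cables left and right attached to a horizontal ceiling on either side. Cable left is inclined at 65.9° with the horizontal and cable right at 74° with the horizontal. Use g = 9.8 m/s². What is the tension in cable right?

T_right ≈ 659 N

Weight W = 106 × 9.8 = 1039 N acts straight down.
Horizontal: T_left cos 65.9° = T_right cos 74°  →  T_left = 0.675 T_right.
Vertical: T_left sin 65.9° + T_right sin 74° = 1039.
Substituting the horizontal relation into the vertical equation gives 1.577 T_right = 1039, so T_right = 658.5 N.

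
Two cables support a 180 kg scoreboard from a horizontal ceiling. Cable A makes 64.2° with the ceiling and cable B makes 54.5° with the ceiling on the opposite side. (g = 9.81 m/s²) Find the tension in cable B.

T_B ≈ 876 N

Weight W = 180 × 9.81 = 1766 N acts straight down.
Horizontal: T_A cos 64.2° = T_B cos 54.5°  →  T_A = 1.334 T_B.
Vertical: T_A sin 64.2° + T_B sin 54.5° = 1766.
Substituting the horizontal relation into the vertical equation gives 2.015 T_B = 1766, so T_B = 876.2 N.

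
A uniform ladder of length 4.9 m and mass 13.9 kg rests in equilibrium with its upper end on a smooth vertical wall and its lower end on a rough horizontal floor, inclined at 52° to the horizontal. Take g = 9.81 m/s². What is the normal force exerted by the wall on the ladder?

Torques about the foot: N_wall · 4.9 sin 52° = 13.9×9.81×2.45 cos 52° → N_wall = 53.268 N.

N_wall ≈ 53.3 N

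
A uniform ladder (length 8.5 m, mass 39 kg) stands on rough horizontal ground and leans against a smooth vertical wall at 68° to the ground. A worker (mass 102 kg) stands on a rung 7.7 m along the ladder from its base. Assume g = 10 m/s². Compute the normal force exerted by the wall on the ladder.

Torques about the foot: N_wall · 8.5 sin 68° = 39×10×4.25 cos 68° + 102×10×7.7 cos 68° → N_wall = 452.11 N.

N_wall ≈ 452 N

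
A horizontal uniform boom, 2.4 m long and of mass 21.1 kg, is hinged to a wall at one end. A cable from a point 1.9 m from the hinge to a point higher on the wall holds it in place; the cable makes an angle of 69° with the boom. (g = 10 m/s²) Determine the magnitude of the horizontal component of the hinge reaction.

H_x ≈ 51.2 N

Take torques about the hinge: T sin 69° · 1.9 = 21.1×10×1.2 = 253.2 N·m.
So T = 253.2 / (0.9336 × 1.9) = 142.74 N.
ΣF_x = 0: H_x = T cos 69° = 51.155 N.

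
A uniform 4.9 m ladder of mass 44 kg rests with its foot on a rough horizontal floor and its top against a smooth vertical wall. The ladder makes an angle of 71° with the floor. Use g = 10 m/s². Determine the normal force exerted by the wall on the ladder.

N_wall ≈ 75.8 N

Torques about the foot: N_wall · 4.9 sin 71° = 44×10×2.45 cos 71° → N_wall = 75.752 N.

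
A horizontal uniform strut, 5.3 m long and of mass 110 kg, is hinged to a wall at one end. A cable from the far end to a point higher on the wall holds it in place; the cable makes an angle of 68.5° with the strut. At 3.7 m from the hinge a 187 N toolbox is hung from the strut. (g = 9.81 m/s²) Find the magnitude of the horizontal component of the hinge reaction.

Take torques about the hinge: T sin 68.5° · 5.3 = 110×9.81×2.65 + 187×3.7 = 3551.5 N·m.
So T = 3551.5 / (0.9304 × 5.3) = 720.21 N.
ΣF_x = 0: H_x = T cos 68.5° = 263.96 N.

H_x ≈ 264 N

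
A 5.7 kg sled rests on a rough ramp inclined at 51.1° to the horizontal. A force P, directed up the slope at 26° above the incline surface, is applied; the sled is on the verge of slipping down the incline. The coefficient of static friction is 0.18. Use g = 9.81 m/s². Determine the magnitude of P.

On the verge of sliding down the incline, friction equals μN and acts up the slope.
Perpendicular: N + P sin 26° = W cos 51.1° = 35.11 N.
Along incline: P cos 26° + μN = W sin 51.1° with W sin 51.1° = 43.52 N.
Solving the pair for P and N: P = 45.37 N, N = 15.23 N (and f = μN = 2.741 N).

P ≈ 45.4 N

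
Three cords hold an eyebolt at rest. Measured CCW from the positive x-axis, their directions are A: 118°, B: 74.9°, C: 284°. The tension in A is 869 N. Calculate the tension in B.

Resolve: ΣF_x = 869 cos 118° + T_B cos 74.9° + T_C cos 284° = 0.
        ΣF_y = 869 sin 118° + T_B sin 74.9° + T_C sin 284° = 0.
The known terms sum to (-408, 767.3) N, so 0.2605 T_B + 0.2419 T_C = 408 and 0.9655 T_B − 0.9703 T_C = -767.3.
Solving simultaneously: T_B = 432.3 N, T_C = 1221 N.

T_B ≈ 432 N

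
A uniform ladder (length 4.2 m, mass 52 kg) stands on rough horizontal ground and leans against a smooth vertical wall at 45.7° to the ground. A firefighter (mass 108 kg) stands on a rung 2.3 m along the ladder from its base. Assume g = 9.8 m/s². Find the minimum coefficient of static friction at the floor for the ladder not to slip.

μ_min ≈ 0.519

ΣF_y = 0: N_floor = 52×9.8 + 108×9.8 = 1568 N.
Torques about the foot: N_wall · 4.2 sin 45.7° = 52×9.8×2.1 cos 45.7° + 108×9.8×2.3 cos 45.7° → N_wall = 814.26 N.
ΣF_x = 0: f_floor = N_wall = 814.26 N.
μ_min = f_floor / N_floor = 814.26 / 1568 = 0.5193.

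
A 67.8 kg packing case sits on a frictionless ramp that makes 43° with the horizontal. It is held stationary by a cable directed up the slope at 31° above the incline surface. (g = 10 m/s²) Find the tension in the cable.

Take axes along and perpendicular to the incline. Weight components: W sin 43° = 462.4 N down-slope, W cos 43° = 495.9 N into the surface.
Along incline: T cos 31° = W sin 43° → T = 539.4 N.
Perpendicular: N = W cos 43° − T sin 31° = 218 N.

T ≈ 539 N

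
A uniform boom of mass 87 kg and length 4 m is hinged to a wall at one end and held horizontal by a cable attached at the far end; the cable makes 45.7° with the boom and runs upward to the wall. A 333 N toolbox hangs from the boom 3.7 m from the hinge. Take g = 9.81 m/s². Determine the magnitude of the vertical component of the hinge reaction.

Take torques about the hinge: T sin 45.7° · 4 = 87×9.81×2 + 333×3.7 = 2939 N·m.
So T = 2939 / (0.7157 × 4) = 1026.6 N.
ΣF_y = 0: H_y = (87×9.81 + 333) − T sin 45.7° = 1186.5 − 734.76 = 451.71 N.

|H_y| ≈ 452 N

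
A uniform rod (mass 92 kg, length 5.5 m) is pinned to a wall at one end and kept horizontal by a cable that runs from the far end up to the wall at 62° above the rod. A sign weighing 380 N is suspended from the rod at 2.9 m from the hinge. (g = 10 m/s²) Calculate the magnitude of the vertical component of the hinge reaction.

Take torques about the hinge: T sin 62° · 5.5 = 92×10×2.75 + 380×2.9 = 3632 N·m.
So T = 3632 / (0.8829 × 5.5) = 747.91 N.
ΣF_y = 0: H_y = (92×10 + 380) − T sin 62° = 1300 − 660.36 = 639.64 N.

|H_y| ≈ 640 N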